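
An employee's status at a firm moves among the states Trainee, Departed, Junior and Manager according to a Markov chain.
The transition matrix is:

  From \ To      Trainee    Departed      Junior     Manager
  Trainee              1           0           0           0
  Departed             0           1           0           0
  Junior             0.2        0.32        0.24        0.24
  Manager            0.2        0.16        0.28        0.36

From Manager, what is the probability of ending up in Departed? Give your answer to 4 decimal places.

0.5038

Let h(s) be the probability of absorption at Departed starting from transient state s. Then h(Departed) = 1 and h(Trainee) = 0. By first-step analysis:
h(Junior) = 0.2·0 + 0.32·1 + 0.24·h(Junior) + 0.24·h(Manager)
h(Manager) = 0.2·0 + 0.16·1 + 0.28·h(Junior) + 0.36·h(Manager)
Solving: h(Junior) = 0.5802, h(Manager) = 0.5038.
Starting from Manager, the probability is 0.5038.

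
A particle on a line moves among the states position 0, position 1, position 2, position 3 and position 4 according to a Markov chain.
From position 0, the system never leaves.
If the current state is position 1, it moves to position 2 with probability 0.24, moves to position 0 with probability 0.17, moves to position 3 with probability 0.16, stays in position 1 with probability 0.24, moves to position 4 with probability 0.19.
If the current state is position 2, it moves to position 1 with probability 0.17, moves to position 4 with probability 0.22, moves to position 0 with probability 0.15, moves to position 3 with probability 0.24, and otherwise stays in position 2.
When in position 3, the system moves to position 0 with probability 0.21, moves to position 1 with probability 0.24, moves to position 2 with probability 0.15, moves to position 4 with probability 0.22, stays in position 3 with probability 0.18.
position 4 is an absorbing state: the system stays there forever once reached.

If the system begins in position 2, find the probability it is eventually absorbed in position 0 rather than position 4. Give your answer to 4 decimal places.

Let h(s) be the probability of absorption at position 0 starting from transient state s. Then h(position 0) = 1 and h(position 4) = 0. By first-step analysis:
h(position 1) = 0.17·1 + 0.24·h(position 1) + 0.24·h(position 2) + 0.16·h(position 3) + 0.19·0
h(position 2) = 0.15·1 + 0.17·h(position 1) + 0.22·h(position 2) + 0.24·h(position 3) + 0.22·0
h(position 3) = 0.21·1 + 0.24·h(position 1) + 0.15·h(position 2) + 0.18·h(position 3) + 0.22·0
Solving: h(position 1) = 0.4611, h(position 2) = 0.4378, h(position 3) = 0.4711.
Starting from position 2, the probability is 0.4378.

0.4378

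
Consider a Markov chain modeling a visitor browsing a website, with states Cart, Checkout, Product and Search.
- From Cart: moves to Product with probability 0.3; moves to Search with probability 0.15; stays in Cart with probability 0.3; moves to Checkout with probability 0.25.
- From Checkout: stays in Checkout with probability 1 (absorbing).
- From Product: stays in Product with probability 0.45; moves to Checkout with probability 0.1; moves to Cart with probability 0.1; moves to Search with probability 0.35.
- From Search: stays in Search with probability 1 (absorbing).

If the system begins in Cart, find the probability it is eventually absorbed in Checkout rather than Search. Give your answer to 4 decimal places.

Let h(s) be the probability of absorption at Checkout starting from transient state s. Then h(Checkout) = 1 and h(Search) = 0. By first-step analysis:
h(Cart) = 0.3·h(Cart) + 0.25·1 + 0.3·h(Product) + 0.15·0
h(Product) = 0.1·h(Cart) + 0.1·1 + 0.45·h(Product) + 0.35·0
Solving: h(Cart) = 0.4718, h(Product) = 0.2676.
Starting from Cart, the probability is 0.4718.

0.4718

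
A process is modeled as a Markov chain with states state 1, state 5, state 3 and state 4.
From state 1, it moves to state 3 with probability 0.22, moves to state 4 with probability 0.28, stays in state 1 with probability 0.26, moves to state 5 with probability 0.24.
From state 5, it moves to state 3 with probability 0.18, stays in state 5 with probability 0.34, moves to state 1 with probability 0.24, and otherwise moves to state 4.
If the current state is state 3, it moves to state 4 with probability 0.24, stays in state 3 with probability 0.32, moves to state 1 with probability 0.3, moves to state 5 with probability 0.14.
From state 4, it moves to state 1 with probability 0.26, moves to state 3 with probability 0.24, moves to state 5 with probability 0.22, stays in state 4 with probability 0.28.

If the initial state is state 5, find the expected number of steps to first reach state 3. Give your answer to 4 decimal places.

4.8630

Let t(s) be the expected number of steps to first reach state 3 from state s, with t(state 3) = 0. Conditioning on the first step:
t(state 1) = 1 + 0.26·t(state 1) + 0.24·t(state 5) + 0.28·t(state 4)
t(state 5) = 1 + 0.24·t(state 1) + 0.34·t(state 5) + 0.24·t(state 4)
t(state 4) = 1 + 0.26·t(state 1) + 0.22·t(state 5) + 0.28·t(state 4)
Solving: t(state 1) = 4.6519, t(state 5) = 4.8630, t(state 4) = 4.5547.
Expected steps from state 5 to state 3: 4.8630.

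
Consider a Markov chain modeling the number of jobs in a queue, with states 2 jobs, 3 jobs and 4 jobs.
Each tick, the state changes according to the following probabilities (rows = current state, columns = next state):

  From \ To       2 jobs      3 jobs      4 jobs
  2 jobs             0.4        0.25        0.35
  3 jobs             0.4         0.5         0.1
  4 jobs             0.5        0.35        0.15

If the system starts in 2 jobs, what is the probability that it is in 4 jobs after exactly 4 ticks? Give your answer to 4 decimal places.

Propagate the distribution vector 4 ticks from 2 jobs.
After 0 ticks: (1.0000, 0.0000, 0.0000)
After 1 tick: (0.4000, 0.2500, 0.3500)
After 2 ticks: (0.4350, 0.3475, 0.2175)
After 3 ticks: (0.4218, 0.3586, 0.2196)
After 4 ticks: (0.4220, 0.3616, 0.2164)
P(in 4 jobs after 4 ticks) = 0.2164

0.2164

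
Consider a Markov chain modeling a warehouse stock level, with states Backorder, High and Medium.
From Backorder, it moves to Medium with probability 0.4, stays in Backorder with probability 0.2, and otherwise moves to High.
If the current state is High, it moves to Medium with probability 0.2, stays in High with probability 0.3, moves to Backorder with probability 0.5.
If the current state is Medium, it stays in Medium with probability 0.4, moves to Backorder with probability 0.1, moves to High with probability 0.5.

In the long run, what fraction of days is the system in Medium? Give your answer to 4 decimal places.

0.3214

Let the stationary distribution be π with π = πP and π_1 + π_2 + π_3 = 1.
π_1 = 0.2·π_1 + 0.5·π_2 + 0.1·π_3
π_2 = 0.4·π_1 + 0.3·π_2 + 0.5·π_3
Solving with the normalization constraint gives π = (0.2857, 0.3929, 0.3214).
So the stationary probability of Medium is 0.3214.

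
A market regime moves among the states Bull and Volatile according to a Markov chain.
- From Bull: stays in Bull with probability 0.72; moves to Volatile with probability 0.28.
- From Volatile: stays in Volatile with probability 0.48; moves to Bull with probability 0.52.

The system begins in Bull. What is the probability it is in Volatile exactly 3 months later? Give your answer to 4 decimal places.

0.3472

Propagate the distribution vector 3 months from Bull.
After 0 months: (1.0000, 0.0000)
After 1 month: (0.7200, 0.2800)
After 2 months: (0.6640, 0.3360)
After 3 months: (0.6528, 0.3472)
P(in Volatile after 3 months) = 0.3472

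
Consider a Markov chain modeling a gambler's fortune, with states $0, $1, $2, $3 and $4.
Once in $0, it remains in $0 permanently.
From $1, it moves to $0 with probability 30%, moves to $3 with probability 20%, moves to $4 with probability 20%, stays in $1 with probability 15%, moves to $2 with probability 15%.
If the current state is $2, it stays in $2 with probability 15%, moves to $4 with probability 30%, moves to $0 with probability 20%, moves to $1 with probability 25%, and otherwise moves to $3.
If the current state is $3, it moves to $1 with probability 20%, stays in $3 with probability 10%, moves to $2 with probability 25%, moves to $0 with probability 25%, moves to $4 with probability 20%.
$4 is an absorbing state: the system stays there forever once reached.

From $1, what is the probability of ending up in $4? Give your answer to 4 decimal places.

Let h(s) be the probability of absorption at $4 starting from transient state s. Then h($4) = 1 and h($0) = 0. By first-step analysis:
h($1) = 0.3·0 + 0.15·h($1) + 0.15·h($2) + 0.2·h($3) + 0.2·1
h($2) = 0.2·0 + 0.25·h($1) + 0.15·h($2) + 0.1·h($3) + 0.3·1
h($3) = 0.25·0 + 0.2·h($1) + 0.25·h($2) + 0.1·h($3) + 0.2·1
Solving: h($1) = 0.4407, h($2) = 0.5378, h($3) = 0.4695.
Starting from $1, the probability is 0.4407.

0.4407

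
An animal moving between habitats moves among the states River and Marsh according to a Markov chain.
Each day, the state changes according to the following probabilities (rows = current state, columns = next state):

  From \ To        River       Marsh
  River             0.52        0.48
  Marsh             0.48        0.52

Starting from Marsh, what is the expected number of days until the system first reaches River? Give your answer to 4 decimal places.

Let t(s) be the expected number of days to first reach River from state s, with t(River) = 0. Conditioning on the first day:
t(Marsh) = 1 + 0.52·t(Marsh)
Solving: t(Marsh) = 2.0833.
Expected days from Marsh to River: 2.0833.

2.0833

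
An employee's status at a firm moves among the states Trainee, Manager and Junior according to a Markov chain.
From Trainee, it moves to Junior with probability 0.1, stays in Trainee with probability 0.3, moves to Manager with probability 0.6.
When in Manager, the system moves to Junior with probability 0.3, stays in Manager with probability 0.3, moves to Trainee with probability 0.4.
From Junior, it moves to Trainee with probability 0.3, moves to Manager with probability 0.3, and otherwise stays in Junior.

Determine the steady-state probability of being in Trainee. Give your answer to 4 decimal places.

0.3402

Let the stationary distribution be π with π = πP and π_1 + π_2 + π_3 = 1.
π_1 = 0.3·π_1 + 0.4·π_2 + 0.3·π_3
π_2 = 0.6·π_1 + 0.3·π_2 + 0.3·π_3
Solving with the normalization constraint gives π = (0.3402, 0.4021, 0.2577).
So the stationary probability of Trainee is 0.3402.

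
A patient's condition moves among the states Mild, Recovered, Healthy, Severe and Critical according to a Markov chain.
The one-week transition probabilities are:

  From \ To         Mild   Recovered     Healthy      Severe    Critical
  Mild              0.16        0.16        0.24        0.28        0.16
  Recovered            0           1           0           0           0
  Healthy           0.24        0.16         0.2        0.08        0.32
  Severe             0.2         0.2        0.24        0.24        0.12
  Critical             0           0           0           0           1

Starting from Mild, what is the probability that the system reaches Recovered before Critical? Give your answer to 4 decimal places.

0.4735

Let h(s) be the probability of absorption at Recovered starting from transient state s. Then h(Recovered) = 1 and h(Critical) = 0. By first-step analysis:
h(Mild) = 0.16·h(Mild) + 0.16·1 + 0.24·h(Healthy) + 0.28·h(Severe) + 0.16·0
h(Healthy) = 0.24·h(Mild) + 0.16·1 + 0.2·h(Healthy) + 0.08·h(Severe) + 0.32·0
h(Severe) = 0.2·h(Mild) + 0.2·1 + 0.24·h(Healthy) + 0.24·h(Severe) + 0.12·0
Solving: h(Mild) = 0.4735, h(Healthy) = 0.3932, h(Severe) = 0.5119.
Starting from Mild, the probability is 0.4735.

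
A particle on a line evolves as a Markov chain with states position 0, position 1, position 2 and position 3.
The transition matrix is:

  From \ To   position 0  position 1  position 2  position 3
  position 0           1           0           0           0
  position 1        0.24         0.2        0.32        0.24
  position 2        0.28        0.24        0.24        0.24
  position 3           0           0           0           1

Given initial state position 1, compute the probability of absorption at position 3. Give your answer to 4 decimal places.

Let h(s) be the probability of absorption at position 3 starting from transient state s. Then h(position 3) = 1 and h(position 0) = 0. By first-step analysis:
h(position 1) = 0.24·0 + 0.2·h(position 1) + 0.32·h(position 2) + 0.24·1
h(position 2) = 0.28·0 + 0.24·h(position 1) + 0.24·h(position 2) + 0.24·1
Solving: h(position 1) = 0.4880, h(position 2) = 0.4699.
Starting from position 1, the probability is 0.4880.

0.4880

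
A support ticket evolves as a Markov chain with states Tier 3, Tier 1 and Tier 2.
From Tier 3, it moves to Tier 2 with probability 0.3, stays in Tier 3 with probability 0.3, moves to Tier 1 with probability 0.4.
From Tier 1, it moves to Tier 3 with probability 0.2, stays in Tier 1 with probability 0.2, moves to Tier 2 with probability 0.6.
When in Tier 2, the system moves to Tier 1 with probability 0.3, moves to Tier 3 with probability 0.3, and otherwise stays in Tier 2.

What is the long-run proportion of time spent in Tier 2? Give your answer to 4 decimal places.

Let the stationary distribution be π with π = πP and π_1 + π_2 + π_3 = 1.
π_1 = 0.3·π_1 + 0.2·π_2 + 0.3·π_3
π_2 = 0.4·π_1 + 0.2·π_2 + 0.3·π_3
Solving with the normalization constraint gives π = (0.2703, 0.2973, 0.4324).
So the stationary probability of Tier 2 is 0.4324.

0.4324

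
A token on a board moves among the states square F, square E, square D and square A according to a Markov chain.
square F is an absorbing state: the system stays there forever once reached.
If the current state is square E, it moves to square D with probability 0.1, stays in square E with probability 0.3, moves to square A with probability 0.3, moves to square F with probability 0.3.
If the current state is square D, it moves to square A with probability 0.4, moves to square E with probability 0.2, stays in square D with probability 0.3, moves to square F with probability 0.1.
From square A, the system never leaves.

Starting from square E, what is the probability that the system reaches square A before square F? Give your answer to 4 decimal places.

0.5319

Let h(s) be the probability of absorption at square A starting from transient state s. Then h(square A) = 1 and h(square F) = 0. By first-step analysis:
h(square E) = 0.3·0 + 0.3·h(square E) + 0.1·h(square D) + 0.3·1
h(square D) = 0.1·0 + 0.2·h(square E) + 0.3·h(square D) + 0.4·1
Solving: h(square E) = 0.5319, h(square D) = 0.7234.
Starting from square E, the probability is 0.5319.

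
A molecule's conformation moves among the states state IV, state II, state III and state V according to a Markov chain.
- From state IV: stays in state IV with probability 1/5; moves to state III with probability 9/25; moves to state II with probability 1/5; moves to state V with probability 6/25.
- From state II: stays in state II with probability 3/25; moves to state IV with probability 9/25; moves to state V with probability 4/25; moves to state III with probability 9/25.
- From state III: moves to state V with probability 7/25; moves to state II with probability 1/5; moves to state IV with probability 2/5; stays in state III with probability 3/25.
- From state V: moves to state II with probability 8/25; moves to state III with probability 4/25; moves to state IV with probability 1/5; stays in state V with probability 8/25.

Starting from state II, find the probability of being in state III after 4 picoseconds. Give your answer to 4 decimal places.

0.2492

Propagate the distribution vector 4 picoseconds from state II.
After 0 picoseconds: (0.0000, 1.0000, 0.0000, 0.0000)
After 1 picosecond: (0.3600, 0.1200, 0.3600, 0.1600)
After 2 picoseconds: (0.2912, 0.2096, 0.2416, 0.2576)
After 3 picoseconds: (0.2819, 0.2141, 0.2505, 0.2535)
After 4 picoseconds: (0.2844, 0.2133, 0.2492, 0.2532)
P(in state III after 4 picoseconds) = 0.2492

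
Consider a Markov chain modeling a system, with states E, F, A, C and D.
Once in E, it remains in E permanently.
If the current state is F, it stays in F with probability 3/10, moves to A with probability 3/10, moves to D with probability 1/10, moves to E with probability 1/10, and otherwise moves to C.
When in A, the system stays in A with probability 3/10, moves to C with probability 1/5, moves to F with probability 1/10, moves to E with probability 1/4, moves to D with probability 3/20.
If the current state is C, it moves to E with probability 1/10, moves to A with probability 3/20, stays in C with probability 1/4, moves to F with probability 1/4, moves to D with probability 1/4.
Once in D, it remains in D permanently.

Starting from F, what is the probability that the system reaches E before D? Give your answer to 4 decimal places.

Let h(s) be the probability of absorption at E starting from transient state s. Then h(E) = 1 and h(D) = 0. By first-step analysis:
h(F) = 0.1·1 + 0.3·h(F) + 0.3·h(A) + 0.2·h(C) + 0.1·0
h(A) = 0.25·1 + 0.1·h(F) + 0.3·h(A) + 0.2·h(C) + 0.15·0
h(C) = 0.1·1 + 0.25·h(F) + 0.15·h(A) + 0.25·h(C) + 0.25·0
Solving: h(F) = 0.4917, h(A) = 0.5434, h(C) = 0.4059.
Starting from F, the probability is 0.4917.

0.4917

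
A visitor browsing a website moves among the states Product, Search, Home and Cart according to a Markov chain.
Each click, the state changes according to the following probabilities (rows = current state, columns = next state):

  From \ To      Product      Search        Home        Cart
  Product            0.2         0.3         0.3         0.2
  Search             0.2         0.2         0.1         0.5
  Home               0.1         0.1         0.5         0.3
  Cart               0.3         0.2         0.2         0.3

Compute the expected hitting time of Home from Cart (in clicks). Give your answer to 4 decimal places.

4.9333

Let t(s) be the expected number of clicks to first reach Home from state s, with t(Home) = 0. Conditioning on the first click:
t(Product) = 1 + 0.2·t(Product) + 0.3·t(Search) + 0.2·t(Cart)
t(Search) = 1 + 0.2·t(Product) + 0.2·t(Search) + 0.5·t(Cart)
t(Cart) = 1 + 0.3·t(Product) + 0.2·t(Search) + 0.3·t(Cart)
Solving: t(Product) = 4.5333, t(Search) = 5.4667, t(Cart) = 4.9333.
Expected clicks from Cart to Home: 4.9333.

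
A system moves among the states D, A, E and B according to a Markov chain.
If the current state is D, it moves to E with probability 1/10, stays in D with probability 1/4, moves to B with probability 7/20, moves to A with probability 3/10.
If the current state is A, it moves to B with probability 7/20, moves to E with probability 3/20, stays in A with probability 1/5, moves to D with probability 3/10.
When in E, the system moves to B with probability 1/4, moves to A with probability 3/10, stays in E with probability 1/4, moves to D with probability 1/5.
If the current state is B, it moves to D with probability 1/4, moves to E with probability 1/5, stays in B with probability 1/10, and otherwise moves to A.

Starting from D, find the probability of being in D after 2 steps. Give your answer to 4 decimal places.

Propagate the distribution vector 2 steps from D.
After 0 steps: (1.0000, 0.0000, 0.0000, 0.0000)
After 1 step: (0.2500, 0.3000, 0.1000, 0.3500)
After 2 steps: (0.2600, 0.3225, 0.1650, 0.2525)
P(in D after 2 steps) = 0.2600

0.2600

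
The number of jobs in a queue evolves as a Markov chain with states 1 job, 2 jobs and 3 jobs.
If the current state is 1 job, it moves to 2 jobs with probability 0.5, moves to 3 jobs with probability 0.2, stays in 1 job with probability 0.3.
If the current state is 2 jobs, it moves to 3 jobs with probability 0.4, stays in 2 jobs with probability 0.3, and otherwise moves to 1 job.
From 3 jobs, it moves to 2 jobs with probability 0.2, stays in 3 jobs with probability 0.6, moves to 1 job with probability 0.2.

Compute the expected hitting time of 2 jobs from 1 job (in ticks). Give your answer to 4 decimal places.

2.5000

Let t(s) be the expected number of ticks to first reach 2 jobs from state s, with t(2 jobs) = 0. Conditioning on the first tick:
t(1 job) = 1 + 0.3·t(1 job) + 0.2·t(3 jobs)
t(3 jobs) = 1 + 0.2·t(1 job) + 0.6·t(3 jobs)
Solving: t(1 job) = 2.5000, t(3 jobs) = 3.7500.
Expected ticks from 1 job to 2 jobs: 2.5000.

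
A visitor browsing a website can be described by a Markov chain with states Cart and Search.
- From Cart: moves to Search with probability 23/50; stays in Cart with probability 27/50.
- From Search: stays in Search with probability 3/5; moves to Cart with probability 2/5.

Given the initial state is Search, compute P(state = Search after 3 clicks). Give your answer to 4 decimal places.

Propagate the distribution vector 3 clicks from Search.
After 0 clicks: (0.0000, 1.0000)
After 1 click: (0.4000, 0.6000)
After 2 clicks: (0.4560, 0.5440)
After 3 clicks: (0.4638, 0.5362)
P(in Search after 3 clicks) = 0.5362

0.5362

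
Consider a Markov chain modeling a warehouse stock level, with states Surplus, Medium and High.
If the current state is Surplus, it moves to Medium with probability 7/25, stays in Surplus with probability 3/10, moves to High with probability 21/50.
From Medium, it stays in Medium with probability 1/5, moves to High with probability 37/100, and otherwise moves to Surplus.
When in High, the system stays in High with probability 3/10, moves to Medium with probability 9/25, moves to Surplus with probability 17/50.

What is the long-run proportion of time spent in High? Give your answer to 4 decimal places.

Let the stationary distribution be π with π = πP and π_1 + π_2 + π_3 = 1.
π_1 = 0.3·π_1 + 0.43·π_2 + 0.34·π_3
π_2 = 0.28·π_1 + 0.2·π_2 + 0.36·π_3
Solving with the normalization constraint gives π = (0.3517, 0.2861, 0.3622).
So the stationary probability of High is 0.3622.

0.3622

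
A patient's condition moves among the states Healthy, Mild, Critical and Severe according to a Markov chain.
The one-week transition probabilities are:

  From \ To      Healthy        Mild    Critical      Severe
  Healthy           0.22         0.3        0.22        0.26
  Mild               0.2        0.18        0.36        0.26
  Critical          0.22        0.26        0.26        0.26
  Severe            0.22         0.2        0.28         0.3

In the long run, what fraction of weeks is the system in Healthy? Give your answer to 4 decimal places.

0.2153

Let the stationary distribution be π with π = πP and π_1 + π_2 + π_3 + π_4 = 1.
π_1 = 0.22·π_1 + 0.2·π_2 + 0.22·π_3 + 0.22·π_4
π_2 = 0.3·π_1 + 0.18·π_2 + 0.26·π_3 + 0.2·π_4
π_3 = 0.22·π_1 + 0.36·π_2 + 0.26·π_3 + 0.28·π_4
Solving with the normalization constraint gives π = (0.2153, 0.2337, 0.2802, 0.2708).
So the stationary probability of Healthy is 0.2153.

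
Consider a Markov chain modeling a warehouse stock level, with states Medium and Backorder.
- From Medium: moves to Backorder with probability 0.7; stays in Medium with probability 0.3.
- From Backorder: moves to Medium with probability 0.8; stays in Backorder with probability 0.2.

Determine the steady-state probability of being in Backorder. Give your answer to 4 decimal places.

0.4667

Let the stationary distribution be π with π = πP and π_1 + π_2 = 1.
π_1 = 0.3·π_1 + 0.8·π_2
Solving with the normalization constraint gives π = (0.5333, 0.4667).
So the stationary probability of Backorder is 0.4667.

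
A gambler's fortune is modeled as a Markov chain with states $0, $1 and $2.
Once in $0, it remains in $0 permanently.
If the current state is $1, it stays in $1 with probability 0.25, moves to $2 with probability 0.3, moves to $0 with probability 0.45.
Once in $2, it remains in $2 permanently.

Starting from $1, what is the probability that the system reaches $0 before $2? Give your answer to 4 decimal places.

Let h(s) be the probability of absorption at $0 starting from transient state s. Then h($0) = 1 and h($2) = 0. By first-step analysis:
h($1) = 0.45·1 + 0.25·h($1) + 0.3·0
Solving: h($1) = 0.6000.
Starting from $1, the probability is 0.6000.

0.6000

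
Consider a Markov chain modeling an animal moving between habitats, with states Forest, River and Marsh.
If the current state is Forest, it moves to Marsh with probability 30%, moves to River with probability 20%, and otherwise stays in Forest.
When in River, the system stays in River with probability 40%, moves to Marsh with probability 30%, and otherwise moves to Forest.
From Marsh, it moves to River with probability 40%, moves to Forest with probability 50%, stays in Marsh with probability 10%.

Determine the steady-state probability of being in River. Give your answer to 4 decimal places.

Let the stationary distribution be π with π = πP and π_1 + π_2 + π_3 = 1.
π_1 = 0.5·π_1 + 0.3·π_2 + 0.5·π_3
π_2 = 0.2·π_1 + 0.4·π_2 + 0.4·π_3
Solving with the normalization constraint gives π = (0.4375, 0.3125, 0.2500).
So the stationary probability of River is 0.3125.

0.3125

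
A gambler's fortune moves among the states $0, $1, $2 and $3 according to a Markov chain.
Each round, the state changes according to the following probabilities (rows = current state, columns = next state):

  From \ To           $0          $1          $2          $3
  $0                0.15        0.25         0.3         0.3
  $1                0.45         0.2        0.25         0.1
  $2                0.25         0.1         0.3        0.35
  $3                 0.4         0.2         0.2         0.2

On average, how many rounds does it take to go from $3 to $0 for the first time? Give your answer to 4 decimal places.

2.6736

Let t(s) be the expected number of rounds to first reach $0 from state s, with t($0) = 0. Conditioning on the first round:
t($1) = 1 + 0.2·t($1) + 0.25·t($2) + 0.1·t($3)
t($2) = 1 + 0.1·t($1) + 0.3·t($2) + 0.35·t($3)
t($3) = 1 + 0.2·t($1) + 0.2·t($2) + 0.2·t($3)
Solving: t($1) = 2.5628, t($2) = 3.1315, t($3) = 2.6736.
Expected rounds from $3 to $0: 2.6736.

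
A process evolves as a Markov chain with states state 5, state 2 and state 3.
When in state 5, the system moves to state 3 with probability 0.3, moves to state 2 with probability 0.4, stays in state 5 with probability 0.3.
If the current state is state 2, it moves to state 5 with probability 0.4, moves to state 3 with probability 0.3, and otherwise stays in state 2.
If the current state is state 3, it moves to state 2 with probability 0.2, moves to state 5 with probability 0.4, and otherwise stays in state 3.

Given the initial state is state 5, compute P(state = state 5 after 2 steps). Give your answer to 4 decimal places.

0.3700

Sum over the intermediate state after 1 step:
P = P(state 5→state 5)·P(state 5→state 5) + P(state 5→state 2)·P(state 2→state 5) + P(state 5→state 3)·P(state 3→state 5)
  = 0.3×0.3 + 0.4×0.4 + 0.3×0.4
  = 0.0900 + 0.1600 + 0.1200 = 0.3700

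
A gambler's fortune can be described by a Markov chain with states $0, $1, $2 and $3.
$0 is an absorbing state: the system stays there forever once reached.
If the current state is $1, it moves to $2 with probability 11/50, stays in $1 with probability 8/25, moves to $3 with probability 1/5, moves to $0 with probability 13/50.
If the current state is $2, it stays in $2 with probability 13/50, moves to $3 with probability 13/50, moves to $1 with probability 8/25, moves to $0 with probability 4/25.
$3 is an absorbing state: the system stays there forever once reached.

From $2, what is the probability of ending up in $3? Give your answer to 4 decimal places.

0.5564

Let h(s) be the probability of absorption at $3 starting from transient state s. Then h($3) = 1 and h($0) = 0. By first-step analysis:
h($1) = 0.26·0 + 0.32·h($1) + 0.22·h($2) + 0.2·1
h($2) = 0.16·0 + 0.32·h($1) + 0.26·h($2) + 0.26·1
Solving: h($1) = 0.4741, h($2) = 0.5564.
Starting from $2, the probability is 0.5564.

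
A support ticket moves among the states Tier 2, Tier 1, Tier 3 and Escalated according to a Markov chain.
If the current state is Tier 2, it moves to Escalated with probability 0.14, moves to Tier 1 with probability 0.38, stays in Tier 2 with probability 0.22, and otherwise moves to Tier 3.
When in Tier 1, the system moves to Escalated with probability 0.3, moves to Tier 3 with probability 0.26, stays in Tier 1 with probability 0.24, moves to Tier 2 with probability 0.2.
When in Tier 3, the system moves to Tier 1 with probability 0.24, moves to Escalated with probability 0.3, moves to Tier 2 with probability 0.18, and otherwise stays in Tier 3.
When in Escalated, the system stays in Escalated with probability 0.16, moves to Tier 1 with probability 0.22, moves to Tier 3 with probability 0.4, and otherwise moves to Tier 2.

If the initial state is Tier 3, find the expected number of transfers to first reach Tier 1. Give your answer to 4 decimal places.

3.8035

Let t(s) be the expected number of transfers to first reach Tier 1 from state s, with t(Tier 1) = 0. Conditioning on the first transfer:
t(Tier 2) = 1 + 0.22·t(Tier 2) + 0.26·t(Tier 3) + 0.14·t(Escalated)
t(Tier 3) = 1 + 0.18·t(Tier 2) + 0.28·t(Tier 3) + 0.3·t(Escalated)
t(Escalated) = 1 + 0.22·t(Tier 2) + 0.4·t(Tier 3) + 0.16·t(Escalated)
Solving: t(Tier 2) = 3.2410, t(Tier 3) = 3.8035, t(Escalated) = 3.8505.
Expected transfers from Tier 3 to Tier 1: 3.8035.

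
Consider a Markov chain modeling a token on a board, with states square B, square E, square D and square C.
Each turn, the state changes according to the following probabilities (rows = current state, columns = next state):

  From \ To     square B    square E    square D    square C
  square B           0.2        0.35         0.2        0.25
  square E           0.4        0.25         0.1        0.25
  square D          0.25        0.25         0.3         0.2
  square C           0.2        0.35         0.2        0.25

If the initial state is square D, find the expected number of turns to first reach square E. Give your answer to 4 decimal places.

3.3898

Let t(s) be the expected number of turns to first reach square E from state s, with t(square E) = 0. Conditioning on the first turn:
t(square B) = 1 + 0.2·t(square B) + 0.2·t(square D) + 0.25·t(square C)
t(square D) = 1 + 0.25·t(square B) + 0.3·t(square D) + 0.2·t(square C)
t(square C) = 1 + 0.2·t(square B) + 0.2·t(square D) + 0.25·t(square C)
Solving: t(square B) = 3.0508, t(square D) = 3.3898, t(square C) = 3.0508.
Expected turns from square D to square E: 3.3898.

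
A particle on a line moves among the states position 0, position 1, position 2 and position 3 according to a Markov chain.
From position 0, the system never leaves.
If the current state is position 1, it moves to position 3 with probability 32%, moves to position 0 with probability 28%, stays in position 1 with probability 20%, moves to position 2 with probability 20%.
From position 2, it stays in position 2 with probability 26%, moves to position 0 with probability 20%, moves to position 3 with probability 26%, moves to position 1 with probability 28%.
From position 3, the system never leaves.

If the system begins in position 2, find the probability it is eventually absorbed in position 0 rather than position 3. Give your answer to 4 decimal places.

0.4448

Let h(s) be the probability of absorption at position 0 starting from transient state s. Then h(position 0) = 1 and h(position 3) = 0. By first-step analysis:
h(position 1) = 0.28·1 + 0.2·h(position 1) + 0.2·h(position 2) + 0.32·0
h(position 2) = 0.2·1 + 0.28·h(position 1) + 0.26·h(position 2) + 0.26·0
Solving: h(position 1) = 0.4612, h(position 2) = 0.4448.
Starting from position 2, the probability is 0.4448.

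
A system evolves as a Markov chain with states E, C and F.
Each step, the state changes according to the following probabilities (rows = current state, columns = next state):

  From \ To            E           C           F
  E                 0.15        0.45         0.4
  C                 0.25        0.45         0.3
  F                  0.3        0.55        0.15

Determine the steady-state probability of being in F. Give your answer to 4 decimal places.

0.2817

Let the stationary distribution be π with π = πP and π_1 + π_2 + π_3 = 1.
π_1 = 0.15·π_1 + 0.25·π_2 + 0.3·π_3
π_2 = 0.45·π_1 + 0.45·π_2 + 0.55·π_3
Solving with the normalization constraint gives π = (0.2401, 0.4782, 0.2817).
So the stationary probability of F is 0.2817.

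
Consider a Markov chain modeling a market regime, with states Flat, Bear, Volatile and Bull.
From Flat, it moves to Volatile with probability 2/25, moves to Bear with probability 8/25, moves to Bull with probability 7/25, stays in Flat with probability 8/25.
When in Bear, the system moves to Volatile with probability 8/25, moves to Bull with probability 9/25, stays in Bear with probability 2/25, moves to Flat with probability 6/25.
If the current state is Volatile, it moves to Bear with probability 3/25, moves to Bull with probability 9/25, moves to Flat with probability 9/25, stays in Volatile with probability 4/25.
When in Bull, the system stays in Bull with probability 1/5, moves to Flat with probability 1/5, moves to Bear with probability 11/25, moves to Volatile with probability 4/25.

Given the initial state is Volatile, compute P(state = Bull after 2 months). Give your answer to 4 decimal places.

0.2736

Propagate the distribution vector 2 months from Volatile.
After 0 months: (0.0000, 0.0000, 1.0000, 0.0000)
After 1 month: (0.3600, 0.1200, 0.1600, 0.3600)
After 2 months: (0.2736, 0.3024, 0.1504, 0.2736)
P(in Bull after 2 months) = 0.2736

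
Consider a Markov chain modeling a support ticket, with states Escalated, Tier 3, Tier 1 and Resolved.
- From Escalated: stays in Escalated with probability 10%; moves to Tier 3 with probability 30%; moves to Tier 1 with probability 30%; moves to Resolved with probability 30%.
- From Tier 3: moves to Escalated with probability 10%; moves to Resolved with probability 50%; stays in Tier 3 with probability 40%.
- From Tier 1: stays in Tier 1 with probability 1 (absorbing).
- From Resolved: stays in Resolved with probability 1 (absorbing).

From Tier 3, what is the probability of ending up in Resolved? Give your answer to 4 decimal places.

Let h(s) be the probability of absorption at Resolved starting from transient state s. Then h(Resolved) = 1 and h(Tier 1) = 0. By first-step analysis:
h(Escalated) = 0.1·h(Escalated) + 0.3·h(Tier 3) + 0.3·0 + 0.3·1
h(Tier 3) = 0.1·h(Escalated) + 0.4·h(Tier 3) + 0.5·1
Solving: h(Escalated) = 0.6471, h(Tier 3) = 0.9412.
Starting from Tier 3, the probability is 0.9412.

0.9412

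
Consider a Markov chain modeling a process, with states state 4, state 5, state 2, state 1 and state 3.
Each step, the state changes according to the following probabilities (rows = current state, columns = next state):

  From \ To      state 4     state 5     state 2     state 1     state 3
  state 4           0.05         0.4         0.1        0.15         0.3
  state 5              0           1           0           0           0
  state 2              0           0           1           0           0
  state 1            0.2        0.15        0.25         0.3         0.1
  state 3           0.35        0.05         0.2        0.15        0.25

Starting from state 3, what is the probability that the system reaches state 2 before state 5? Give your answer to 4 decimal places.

Let h(s) be the probability of absorption at state 2 starting from transient state s. Then h(state 2) = 1 and h(state 5) = 0. By first-step analysis:
h(state 4) = 0.05·h(state 4) + 0.4·0 + 0.1·1 + 0.15·h(state 1) + 0.3·h(state 3)
h(state 1) = 0.2·h(state 4) + 0.15·0 + 0.25·1 + 0.3·h(state 1) + 0.1·h(state 3)
h(state 3) = 0.35·h(state 4) + 0.05·0 + 0.2·1 + 0.15·h(state 1) + 0.25·h(state 3)
Solving: h(state 4) = 0.3617, h(state 1) = 0.5381, h(state 3) = 0.5431.
Starting from state 3, the probability is 0.5431.

0.5431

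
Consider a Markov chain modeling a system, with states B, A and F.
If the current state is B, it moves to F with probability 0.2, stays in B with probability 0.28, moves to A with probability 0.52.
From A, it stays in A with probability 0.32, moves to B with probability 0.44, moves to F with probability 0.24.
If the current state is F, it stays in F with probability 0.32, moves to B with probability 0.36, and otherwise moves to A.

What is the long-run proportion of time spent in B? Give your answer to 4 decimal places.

0.3624

Let the stationary distribution be π with π = πP and π_1 + π_2 + π_3 = 1.
π_1 = 0.28·π_1 + 0.44·π_2 + 0.36·π_3
π_2 = 0.52·π_1 + 0.32·π_2 + 0.32·π_3
Solving with the normalization constraint gives π = (0.3624, 0.3925, 0.2451).
So the stationary probability of B is 0.3624.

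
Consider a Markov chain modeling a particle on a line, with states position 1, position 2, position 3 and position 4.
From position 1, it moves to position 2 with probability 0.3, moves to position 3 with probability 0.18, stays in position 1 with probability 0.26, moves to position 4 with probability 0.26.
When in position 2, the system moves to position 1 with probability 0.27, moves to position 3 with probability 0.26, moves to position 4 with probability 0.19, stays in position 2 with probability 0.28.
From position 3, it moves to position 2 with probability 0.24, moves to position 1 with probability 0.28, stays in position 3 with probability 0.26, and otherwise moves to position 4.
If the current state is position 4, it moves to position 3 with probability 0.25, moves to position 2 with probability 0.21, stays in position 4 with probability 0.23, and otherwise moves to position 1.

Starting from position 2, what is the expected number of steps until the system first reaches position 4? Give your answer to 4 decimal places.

Let t(s) be the expected number of steps to first reach position 4 from state s, with t(position 4) = 0. Conditioning on the first step:
t(position 1) = 1 + 0.26·t(position 1) + 0.3·t(position 2) + 0.18·t(position 3)
t(position 2) = 1 + 0.27·t(position 1) + 0.28·t(position 2) + 0.26·t(position 3)
t(position 3) = 1 + 0.28·t(position 1) + 0.24·t(position 2) + 0.26·t(position 3)
Solving: t(position 1) = 4.3194, t(position 2) = 4.6290, t(position 3) = 4.4870.
Expected steps from position 2 to position 4: 4.6290.

4.6290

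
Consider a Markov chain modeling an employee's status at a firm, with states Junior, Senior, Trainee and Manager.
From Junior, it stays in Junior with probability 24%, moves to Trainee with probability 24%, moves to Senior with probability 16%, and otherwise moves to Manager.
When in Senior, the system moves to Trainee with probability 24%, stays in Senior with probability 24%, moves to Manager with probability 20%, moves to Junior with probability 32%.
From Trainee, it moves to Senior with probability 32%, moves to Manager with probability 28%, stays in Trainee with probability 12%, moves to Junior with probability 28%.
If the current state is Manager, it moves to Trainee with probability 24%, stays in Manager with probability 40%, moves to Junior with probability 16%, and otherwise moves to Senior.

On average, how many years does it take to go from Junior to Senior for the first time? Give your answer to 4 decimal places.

Let t(s) be the expected number of years to first reach Senior from state s, with t(Senior) = 0. Conditioning on the first year:
t(Junior) = 1 + 0.24·t(Junior) + 0.24·t(Trainee) + 0.36·t(Manager)
t(Trainee) = 1 + 0.28·t(Junior) + 0.12·t(Trainee) + 0.28·t(Manager)
t(Manager) = 1 + 0.16·t(Junior) + 0.24·t(Trainee) + 0.4·t(Manager)
Solving: t(Junior) = 4.7945, t(Trainee) = 4.1239, t(Manager) = 4.5947.
Expected years from Junior to Senior: 4.7945.

4.7945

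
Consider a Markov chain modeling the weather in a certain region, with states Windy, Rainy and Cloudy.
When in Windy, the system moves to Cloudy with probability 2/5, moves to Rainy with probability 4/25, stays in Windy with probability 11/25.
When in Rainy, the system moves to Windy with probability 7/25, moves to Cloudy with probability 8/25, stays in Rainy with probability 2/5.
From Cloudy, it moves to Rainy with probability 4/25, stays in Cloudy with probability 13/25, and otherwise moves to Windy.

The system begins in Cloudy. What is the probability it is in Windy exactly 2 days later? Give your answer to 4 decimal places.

Sum over the intermediate state after 1 day:
P = P(Cloudy→Windy)·P(Windy→Windy) + P(Cloudy→Rainy)·P(Rainy→Windy) + P(Cloudy→Cloudy)·P(Cloudy→Windy)
  = 0.32×0.44 + 0.16×0.28 + 0.52×0.32
  = 0.1408 + 0.0448 + 0.1664 = 0.3520

0.3520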